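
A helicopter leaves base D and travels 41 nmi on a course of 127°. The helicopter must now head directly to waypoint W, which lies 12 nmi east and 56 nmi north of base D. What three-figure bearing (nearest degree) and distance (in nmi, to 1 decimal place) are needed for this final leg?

Leg 1 (127°, 41 nmi): east 41 sin 127° = 32.74, north 41 cos 127° = -24.67
Current position: (32.74, -24.67). Target: (12, 56). Remaining: Δeast = -20.74, Δnorth = 80.67.
Bearing = atan2(-20.74, 80.67) mod 360° = 345.58°; distance = √((-20.74)² + (80.67)²) = 83.299 nmi.

346°, 83.3 nmi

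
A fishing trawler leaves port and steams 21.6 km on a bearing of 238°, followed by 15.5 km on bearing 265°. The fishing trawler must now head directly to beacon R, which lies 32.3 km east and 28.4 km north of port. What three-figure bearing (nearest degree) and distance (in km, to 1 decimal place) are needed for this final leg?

Leg 1 (238°, 21.6 km): east 21.6 sin 238° = -18.32, north 21.6 cos 238° = -11.45
Leg 2 (265°, 15.5 km): east 15.5 sin 265° = -15.44, north 15.5 cos 265° = -1.35
Current position: (-33.76, -12.80). Target: (32.3, 28.4). Remaining: Δeast = 66.06, Δnorth = 41.20.
Bearing = atan2(66.06, 41.20) mod 360° = 58.05°; distance = √((66.06)² + (41.20)²) = 77.852 km.

058°, 77.9 km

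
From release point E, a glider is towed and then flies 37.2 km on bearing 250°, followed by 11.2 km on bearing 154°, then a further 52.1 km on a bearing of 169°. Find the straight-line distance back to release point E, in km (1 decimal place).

Leg 1 (250°, 37.2 km): east 37.2 sin 250° = -34.96, north 37.2 cos 250° = -12.72
Leg 2 (154°, 11.2 km): east 11.2 sin 154° = 4.91, north 11.2 cos 154° = -10.07
Leg 3 (169°, 52.1 km): east 52.1 sin 169° = 9.94, north 52.1 cos 169° = -51.14
Net: -20.11 east, -73.93 north. Distance = √((-20.11)² + (-73.93)²) = 76.617 km.

76.6 km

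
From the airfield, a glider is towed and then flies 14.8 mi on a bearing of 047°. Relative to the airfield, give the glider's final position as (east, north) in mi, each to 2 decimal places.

Leg 1 (047°, 14.8 mi): east 14.8 sin 47° = 10.82, north 14.8 cos 47° = 10.09
Summing: 10.82 mi east, 10.09 mi north → (10.82, 10.09).

(10.82, 10.09)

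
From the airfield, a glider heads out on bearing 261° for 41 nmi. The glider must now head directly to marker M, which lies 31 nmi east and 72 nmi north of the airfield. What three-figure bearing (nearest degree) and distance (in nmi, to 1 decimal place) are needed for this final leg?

042°, 106.1 nmi

Leg 1 (261°, 41 nmi): east 41 sin 261° = -40.50, north 41 cos 261° = -6.41
Current position: (-40.50, -6.41). Target: (31, 72). Remaining: Δeast = 71.50, Δnorth = 78.41.
Bearing = atan2(71.50, 78.41) mod 360° = 42.36°; distance = √((71.50)² + (78.41)²) = 106.115 nmi.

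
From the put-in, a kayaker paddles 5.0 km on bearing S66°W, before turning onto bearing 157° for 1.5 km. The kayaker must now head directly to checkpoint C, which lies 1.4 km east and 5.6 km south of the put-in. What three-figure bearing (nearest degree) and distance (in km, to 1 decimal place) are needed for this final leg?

112°, 5.8 km

Leg 1 (S66°W, 5.0 km): east 5.0 sin 246° = -4.57, north 5.0 cos 246° = -2.03
Leg 2 (157°, 1.5 km): east 1.5 sin 157° = 0.59, north 1.5 cos 157° = -1.38
Current position: (-3.98, -3.41). Target: (1.4, -5.6). Remaining: Δeast = 5.38, Δnorth = -2.19.
Bearing = atan2(5.38, -2.19) mod 360° = 112.10°; distance = √((5.38)² + (-2.19)²) = 5.808 km.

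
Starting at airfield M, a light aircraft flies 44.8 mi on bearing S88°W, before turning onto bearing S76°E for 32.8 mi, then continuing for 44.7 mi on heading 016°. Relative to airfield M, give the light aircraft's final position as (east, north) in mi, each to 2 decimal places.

(-0.63, 33.47)

Leg 1 (S88°W, 44.8 mi): east 44.8 sin 268° = -44.77, north 44.8 cos 268° = -1.56
Leg 2 (S76°E, 32.8 mi): east 32.8 sin 104° = 31.83, north 32.8 cos 104° = -7.94
Leg 3 (016°, 44.7 mi): east 44.7 sin 16° = 12.32, north 44.7 cos 16° = 42.97
Summing: -0.63 mi east, 33.47 mi north → (-0.63, 33.47).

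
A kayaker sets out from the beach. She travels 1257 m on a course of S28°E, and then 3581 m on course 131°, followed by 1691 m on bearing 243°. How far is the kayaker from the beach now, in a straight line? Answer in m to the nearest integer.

Leg 1 (S28°E, 1257 m): east 1257 sin 152° = 590.13, north 1257 cos 152° = -1109.87
Leg 2 (131°, 3581 m): east 3581 sin 131° = 2702.62, north 3581 cos 131° = -2349.35
Leg 3 (243°, 1691 m): east 1691 sin 243° = -1506.69, north 1691 cos 243° = -767.70
Net: 1786.05 east, -4226.91 north. Distance = √((1786.05)² + (-4226.91)²) = 4588.763 m.

4589 m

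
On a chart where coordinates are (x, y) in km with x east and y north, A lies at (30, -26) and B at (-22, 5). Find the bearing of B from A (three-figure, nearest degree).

301°

Δeast = -22 − 30 = -52.00; Δnorth = 5 − -26 = 31.00.
Bearing = atan2(Δeast, Δnorth) mod 360° = 300.80° ≈ 301°.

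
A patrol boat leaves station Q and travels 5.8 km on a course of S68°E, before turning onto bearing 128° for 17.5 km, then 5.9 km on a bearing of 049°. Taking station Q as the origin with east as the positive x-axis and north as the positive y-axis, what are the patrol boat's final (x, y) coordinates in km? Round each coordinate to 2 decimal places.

(23.62, -9.08)

Leg 1 (S68°E, 5.8 km): east 5.8 sin 112° = 5.38, north 5.8 cos 112° = -2.17
Leg 2 (128°, 17.5 km): east 17.5 sin 128° = 13.79, north 17.5 cos 128° = -10.77
Leg 3 (049°, 5.9 km): east 5.9 sin 49° = 4.45, north 5.9 cos 49° = 3.87
Summing: 23.62 km east, -9.08 km north → (23.62, -9.08).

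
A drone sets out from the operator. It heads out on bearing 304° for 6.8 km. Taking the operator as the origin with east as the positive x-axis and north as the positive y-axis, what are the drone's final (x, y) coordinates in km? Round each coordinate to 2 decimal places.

Leg 1 (304°, 6.8 km): east 6.8 sin 304° = -5.64, north 6.8 cos 304° = 3.80
Summing: -5.64 km east, 3.80 km north → (-5.64, 3.80).

(-5.64, 3.80)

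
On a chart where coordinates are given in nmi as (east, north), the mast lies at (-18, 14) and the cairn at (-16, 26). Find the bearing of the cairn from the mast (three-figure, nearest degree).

009°

Δeast = -16 − -18 = 2.00; Δnorth = 26 − 14 = 12.00.
Bearing = atan2(Δeast, Δnorth) mod 360° = 9.46° ≈ 009°.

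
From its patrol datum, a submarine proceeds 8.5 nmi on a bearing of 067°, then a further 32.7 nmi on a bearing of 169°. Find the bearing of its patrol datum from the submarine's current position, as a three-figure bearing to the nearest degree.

334°

Leg 1 (067°, 8.5 nmi): east 8.5 sin 67° = 7.82, north 8.5 cos 67° = 3.32
Leg 2 (169°, 32.7 nmi): east 32.7 sin 169° = 6.24, north 32.7 cos 169° = -32.10
Net displacement: 14.06 east, -28.78 north. Direction back to start is (-14.06, 28.78): bearing = atan2(-14.06, 28.78) mod 360° = 333.96° ≈ 334°.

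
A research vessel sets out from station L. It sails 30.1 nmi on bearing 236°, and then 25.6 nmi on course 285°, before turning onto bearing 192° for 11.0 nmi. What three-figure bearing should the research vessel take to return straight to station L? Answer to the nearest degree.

068°

Leg 1 (236°, 30.1 nmi): east 30.1 sin 236° = -24.95, north 30.1 cos 236° = -16.83
Leg 2 (285°, 25.6 nmi): east 25.6 sin 285° = -24.73, north 25.6 cos 285° = 6.63
Leg 3 (192°, 11.0 nmi): east 11.0 sin 192° = -2.29, north 11.0 cos 192° = -10.76
Net displacement: -51.97 east, -20.97 north. Direction back to start is (51.97, 20.97): bearing = atan2(51.97, 20.97) mod 360° = 68.03° ≈ 068°.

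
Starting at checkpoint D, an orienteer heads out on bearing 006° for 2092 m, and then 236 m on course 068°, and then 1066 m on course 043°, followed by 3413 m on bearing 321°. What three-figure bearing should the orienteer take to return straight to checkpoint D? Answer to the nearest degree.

170°

Leg 1 (006°, 2092 m): east 2092 sin 6° = 218.67, north 2092 cos 6° = 2080.54
Leg 2 (068°, 236 m): east 236 sin 68° = 218.82, north 236 cos 68° = 88.41
Leg 3 (043°, 1066 m): east 1066 sin 43° = 727.01, north 1066 cos 43° = 779.62
Leg 4 (321°, 3413 m): east 3413 sin 321° = -2147.87, north 3413 cos 321° = 2652.40
Net displacement: -983.37 east, 5600.97 north. Direction back to start is (983.37, -5600.97): bearing = atan2(983.37, -5600.97) mod 360° = 170.04° ≈ 170°.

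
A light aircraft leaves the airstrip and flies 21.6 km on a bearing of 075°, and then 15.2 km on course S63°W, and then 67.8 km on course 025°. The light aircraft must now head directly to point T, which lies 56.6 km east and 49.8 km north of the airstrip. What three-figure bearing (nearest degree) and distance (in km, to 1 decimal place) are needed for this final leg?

Leg 1 (075°, 21.6 km): east 21.6 sin 75° = 20.86, north 21.6 cos 75° = 5.59
Leg 2 (S63°W, 15.2 km): east 15.2 sin 243° = -13.54, north 15.2 cos 243° = -6.90
Leg 3 (025°, 67.8 km): east 67.8 sin 25° = 28.65, north 67.8 cos 25° = 61.45
Current position: (35.97, 60.14). Target: (56.6, 49.8). Remaining: Δeast = 20.63, Δnorth = -10.34.
Bearing = atan2(20.63, -10.34) mod 360° = 116.62°; distance = √((20.63)² + (-10.34)²) = 23.071 km.

117°, 23.1 km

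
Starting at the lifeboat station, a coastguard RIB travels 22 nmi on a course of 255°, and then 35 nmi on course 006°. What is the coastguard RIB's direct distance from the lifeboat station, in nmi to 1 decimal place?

Leg 1 (255°, 22 nmi): east 22 sin 255° = -21.25, north 22 cos 255° = -5.69
Leg 2 (006°, 35 nmi): east 35 sin 6° = 3.66, north 35 cos 6° = 34.81
Net: -17.59 east, 29.11 north. Distance = √((-17.59)² + (29.11)²) = 34.016 nmi.

34.0 nmi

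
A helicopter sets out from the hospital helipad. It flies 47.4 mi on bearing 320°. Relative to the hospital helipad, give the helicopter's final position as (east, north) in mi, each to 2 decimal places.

(-30.47, 36.31)

Leg 1 (320°, 47.4 mi): east 47.4 sin 320° = -30.47, north 47.4 cos 320° = 36.31
Summing: -30.47 mi east, 36.31 mi north → (-30.47, 36.31).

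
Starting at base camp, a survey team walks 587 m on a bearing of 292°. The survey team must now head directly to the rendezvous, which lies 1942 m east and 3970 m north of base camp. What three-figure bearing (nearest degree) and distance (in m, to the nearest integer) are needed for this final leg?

034°, 4499 m

Leg 1 (292°, 587 m): east 587 sin 292° = -544.26, north 587 cos 292° = 219.89
Current position: (-544.26, 219.89). Target: (1942, 3970). Remaining: Δeast = 2486.26, Δnorth = 3750.11.
Bearing = atan2(2486.26, 3750.11) mod 360° = 33.54°; distance = √((2486.26)² + (3750.11)²) = 4499.419 m.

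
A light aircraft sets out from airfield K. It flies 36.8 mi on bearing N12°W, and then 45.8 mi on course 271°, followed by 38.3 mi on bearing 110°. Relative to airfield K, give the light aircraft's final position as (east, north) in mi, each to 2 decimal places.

(-17.45, 23.70)

Leg 1 (N12°W, 36.8 mi): east 36.8 sin 348° = -7.65, north 36.8 cos 348° = 36.00
Leg 2 (271°, 45.8 mi): east 45.8 sin 271° = -45.79, north 45.8 cos 271° = 0.80
Leg 3 (110°, 38.3 mi): east 38.3 sin 110° = 35.99, north 38.3 cos 110° = -13.10
Summing: -17.45 mi east, 23.70 mi north → (-17.45, 23.70).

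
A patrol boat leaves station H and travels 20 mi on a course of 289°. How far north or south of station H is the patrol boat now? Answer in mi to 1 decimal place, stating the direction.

Leg 1 (289°, 20 mi): east 20 sin 289° = -18.91, north 20 cos 289° = 6.51
Net north component: 6.51 mi.

6.5 mi north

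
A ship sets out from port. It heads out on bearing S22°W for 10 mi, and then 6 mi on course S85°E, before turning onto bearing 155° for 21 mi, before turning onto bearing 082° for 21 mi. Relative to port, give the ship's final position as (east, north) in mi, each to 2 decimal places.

(31.90, -25.90)

Leg 1 (S22°W, 10 mi): east 10 sin 202° = -3.75, north 10 cos 202° = -9.27
Leg 2 (S85°E, 6 mi): east 6 sin 95° = 5.98, north 6 cos 95° = -0.52
Leg 3 (155°, 21 mi): east 21 sin 155° = 8.87, north 21 cos 155° = -19.03
Leg 4 (082°, 21 mi): east 21 sin 82° = 20.80, north 21 cos 82° = 2.92
Summing: 31.90 mi east, -25.90 mi north → (31.90, -25.90).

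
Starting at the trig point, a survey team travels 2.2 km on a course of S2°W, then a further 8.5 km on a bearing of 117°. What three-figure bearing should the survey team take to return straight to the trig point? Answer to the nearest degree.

309°

Leg 1 (S2°W, 2.2 km): east 2.2 sin 182° = -0.08, north 2.2 cos 182° = -2.20
Leg 2 (117°, 8.5 km): east 8.5 sin 117° = 7.57, north 8.5 cos 117° = -3.86
Net displacement: 7.50 east, -6.06 north. Direction back to start is (-7.50, 6.06): bearing = atan2(-7.50, 6.06) mod 360° = 308.94° ≈ 309°.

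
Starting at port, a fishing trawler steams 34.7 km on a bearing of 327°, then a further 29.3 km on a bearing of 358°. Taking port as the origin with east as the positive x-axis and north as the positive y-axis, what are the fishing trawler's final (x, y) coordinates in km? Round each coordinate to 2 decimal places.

Leg 1 (327°, 34.7 km): east 34.7 sin 327° = -18.90, north 34.7 cos 327° = 29.10
Leg 2 (358°, 29.3 km): east 29.3 sin 358° = -1.02, north 29.3 cos 358° = 29.28
Summing: -19.92 km east, 58.38 km north → (-19.92, 58.38).

(-19.92, 58.38)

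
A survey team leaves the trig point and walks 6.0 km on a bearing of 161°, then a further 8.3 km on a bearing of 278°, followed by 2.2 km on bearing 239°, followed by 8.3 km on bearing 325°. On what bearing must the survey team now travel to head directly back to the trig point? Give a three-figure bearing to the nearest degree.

Leg 1 (161°, 6.0 km): east 6.0 sin 161° = 1.95, north 6.0 cos 161° = -5.67
Leg 2 (278°, 8.3 km): east 8.3 sin 278° = -8.22, north 8.3 cos 278° = 1.16
Leg 3 (239°, 2.2 km): east 2.2 sin 239° = -1.89, north 2.2 cos 239° = -1.13
Leg 4 (325°, 8.3 km): east 8.3 sin 325° = -4.76, north 8.3 cos 325° = 6.80
Net displacement: -12.91 east, 1.15 north. Direction back to start is (12.91, -1.15): bearing = atan2(12.91, -1.15) mod 360° = 95.08° ≈ 095°.

095°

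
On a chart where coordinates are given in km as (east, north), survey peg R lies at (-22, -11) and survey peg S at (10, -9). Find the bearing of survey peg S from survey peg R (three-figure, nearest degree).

Δeast = 10 − -22 = 32.00; Δnorth = -9 − -11 = 2.00.
Bearing = atan2(Δeast, Δnorth) mod 360° = 86.42° ≈ 086°.

086°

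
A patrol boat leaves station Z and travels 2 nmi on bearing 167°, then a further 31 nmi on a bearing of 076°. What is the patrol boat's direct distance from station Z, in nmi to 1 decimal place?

Leg 1 (167°, 2 nmi): east 2 sin 167° = 0.45, north 2 cos 167° = -1.95
Leg 2 (076°, 31 nmi): east 31 sin 76° = 30.08, north 31 cos 76° = 7.50
Net: 30.53 east, 5.55 north. Distance = √((30.53)² + (5.55)²) = 31.030 nmi.

31.0 nmi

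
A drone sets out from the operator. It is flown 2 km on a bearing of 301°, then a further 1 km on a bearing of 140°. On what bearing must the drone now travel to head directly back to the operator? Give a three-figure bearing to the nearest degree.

Leg 1 (301°, 2 km): east 2 sin 301° = -1.71, north 2 cos 301° = 1.03
Leg 2 (140°, 1 km): east 1 sin 140° = 0.64, north 1 cos 140° = -0.77
Net displacement: -1.07 east, 0.26 north. Direction back to start is (1.07, -0.26): bearing = atan2(1.07, -0.26) mod 360° = 103.84° ≈ 104°.

104°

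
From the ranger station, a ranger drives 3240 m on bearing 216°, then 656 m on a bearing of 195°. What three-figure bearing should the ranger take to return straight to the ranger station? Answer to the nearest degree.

033°

Leg 1 (216°, 3240 m): east 3240 sin 216° = -1904.42, north 3240 cos 216° = -2621.22
Leg 2 (195°, 656 m): east 656 sin 195° = -169.79, north 656 cos 195° = -633.65
Net displacement: -2074.21 east, -3254.86 north. Direction back to start is (2074.21, 3254.86): bearing = atan2(2074.21, 3254.86) mod 360° = 32.51° ≈ 033°.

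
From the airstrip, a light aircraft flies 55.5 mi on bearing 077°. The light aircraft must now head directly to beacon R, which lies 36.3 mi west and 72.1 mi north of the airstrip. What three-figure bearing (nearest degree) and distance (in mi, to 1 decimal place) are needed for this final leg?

Leg 1 (077°, 55.5 mi): east 55.5 sin 77° = 54.08, north 55.5 cos 77° = 12.48
Current position: (54.08, 12.48). Target: (-36.3, 72.1). Remaining: Δeast = -90.38, Δnorth = 59.62.
Bearing = atan2(-90.38, 59.62) mod 360° = 303.41°; distance = √((-90.38)² + (59.62)²) = 108.269 mi.

303°, 108.3 mi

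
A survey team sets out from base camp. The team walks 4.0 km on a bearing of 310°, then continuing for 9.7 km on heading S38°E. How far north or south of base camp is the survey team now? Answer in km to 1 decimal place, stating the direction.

5.1 km south

Leg 1 (310°, 4.0 km): east 4.0 sin 310° = -3.06, north 4.0 cos 310° = 2.57
Leg 2 (S38°E, 9.7 km): east 9.7 sin 142° = 5.97, north 9.7 cos 142° = -7.64
Net north component: -5.07 km.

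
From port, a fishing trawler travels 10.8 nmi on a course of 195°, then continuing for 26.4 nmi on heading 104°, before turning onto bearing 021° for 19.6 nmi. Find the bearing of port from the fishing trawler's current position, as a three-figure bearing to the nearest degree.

267°

Leg 1 (195°, 10.8 nmi): east 10.8 sin 195° = -2.80, north 10.8 cos 195° = -10.43
Leg 2 (104°, 26.4 nmi): east 26.4 sin 104° = 25.62, north 26.4 cos 104° = -6.39
Leg 3 (021°, 19.6 nmi): east 19.6 sin 21° = 7.02, north 19.6 cos 21° = 18.30
Net displacement: 29.84 east, 1.48 north. Direction back to start is (-29.84, -1.48): bearing = atan2(-29.84, -1.48) mod 360° = 267.16° ≈ 267°.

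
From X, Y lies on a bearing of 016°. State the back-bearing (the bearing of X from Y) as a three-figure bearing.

Back-bearing = 016° + 180° = 196°.

196°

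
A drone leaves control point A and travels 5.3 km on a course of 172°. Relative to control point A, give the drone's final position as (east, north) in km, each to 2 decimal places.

(0.74, -5.25)

Leg 1 (172°, 5.3 km): east 5.3 sin 172° = 0.74, north 5.3 cos 172° = -5.25
Summing: 0.74 km east, -5.25 km north → (0.74, -5.25).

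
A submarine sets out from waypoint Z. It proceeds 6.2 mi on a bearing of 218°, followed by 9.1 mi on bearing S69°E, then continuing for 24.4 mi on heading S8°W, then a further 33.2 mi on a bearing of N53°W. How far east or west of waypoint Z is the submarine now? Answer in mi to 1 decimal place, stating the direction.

Leg 1 (218°, 6.2 mi): east 6.2 sin 218° = -3.82, north 6.2 cos 218° = -4.89
Leg 2 (S69°E, 9.1 mi): east 9.1 sin 111° = 8.50, north 9.1 cos 111° = -3.26
Leg 3 (S8°W, 24.4 mi): east 24.4 sin 188° = -3.40, north 24.4 cos 188° = -24.16
Leg 4 (N53°W, 33.2 mi): east 33.2 sin 307° = -26.51, north 33.2 cos 307° = 19.98
Net east component: -25.23 mi.

25.2 mi west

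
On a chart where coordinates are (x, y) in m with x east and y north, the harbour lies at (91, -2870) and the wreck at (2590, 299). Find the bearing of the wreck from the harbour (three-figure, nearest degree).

Δeast = 2590 − 91 = 2499.00; Δnorth = 299 − -2870 = 3169.00.
Bearing = atan2(Δeast, Δnorth) mod 360° = 38.26° ≈ 038°.

038°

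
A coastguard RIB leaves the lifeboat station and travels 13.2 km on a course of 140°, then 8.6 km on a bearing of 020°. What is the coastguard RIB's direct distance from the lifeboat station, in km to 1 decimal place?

Leg 1 (140°, 13.2 km): east 13.2 sin 140° = 8.48, north 13.2 cos 140° = -10.11
Leg 2 (020°, 8.6 km): east 8.6 sin 20° = 2.94, north 8.6 cos 20° = 8.08
Net: 11.43 east, -2.03 north. Distance = √((11.43)² + (-2.03)²) = 11.605 km.

11.6 km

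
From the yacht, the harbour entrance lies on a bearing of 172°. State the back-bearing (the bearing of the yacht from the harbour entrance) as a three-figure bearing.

352°

Back-bearing = 172° + 180° = 352°.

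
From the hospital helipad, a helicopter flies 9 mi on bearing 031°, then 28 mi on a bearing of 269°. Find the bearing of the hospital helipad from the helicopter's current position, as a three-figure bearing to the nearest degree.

107°

Leg 1 (031°, 9 mi): east 9 sin 31° = 4.64, north 9 cos 31° = 7.71
Leg 2 (269°, 28 mi): east 28 sin 269° = -28.00, north 28 cos 269° = -0.49
Net displacement: -23.36 east, 7.23 north. Direction back to start is (23.36, -7.23): bearing = atan2(23.36, -7.23) mod 360° = 107.19° ≈ 107°.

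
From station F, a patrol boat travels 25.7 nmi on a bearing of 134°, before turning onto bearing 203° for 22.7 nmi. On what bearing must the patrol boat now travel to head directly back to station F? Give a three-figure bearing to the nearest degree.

Leg 1 (134°, 25.7 nmi): east 25.7 sin 134° = 18.49, north 25.7 cos 134° = -17.85
Leg 2 (203°, 22.7 nmi): east 22.7 sin 203° = -8.87, north 22.7 cos 203° = -20.90
Net displacement: 9.62 east, -38.75 north. Direction back to start is (-9.62, 38.75): bearing = atan2(-9.62, 38.75) mod 360° = 346.06° ≈ 346°.

346°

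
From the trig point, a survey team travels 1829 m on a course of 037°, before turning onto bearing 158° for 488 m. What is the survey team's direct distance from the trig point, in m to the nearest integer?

Leg 1 (037°, 1829 m): east 1829 sin 37° = 1100.72, north 1829 cos 37° = 1460.70
Leg 2 (158°, 488 m): east 488 sin 158° = 182.81, north 488 cos 158° = -452.47
Net: 1283.53 east, 1008.24 north. Distance = √((1283.53)² + (1008.24)²) = 1632.173 m.

1632 m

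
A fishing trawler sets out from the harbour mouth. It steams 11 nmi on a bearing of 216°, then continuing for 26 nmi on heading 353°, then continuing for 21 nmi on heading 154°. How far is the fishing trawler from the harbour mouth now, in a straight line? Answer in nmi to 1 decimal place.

Leg 1 (216°, 11 nmi): east 11 sin 216° = -6.47, north 11 cos 216° = -8.90
Leg 2 (353°, 26 nmi): east 26 sin 353° = -3.17, north 26 cos 353° = 25.81
Leg 3 (154°, 21 nmi): east 21 sin 154° = 9.21, north 21 cos 154° = -18.87
Net: -0.43 east, -1.97 north. Distance = √((-0.43)² + (-1.97)²) = 2.014 nmi.

2.0 nmi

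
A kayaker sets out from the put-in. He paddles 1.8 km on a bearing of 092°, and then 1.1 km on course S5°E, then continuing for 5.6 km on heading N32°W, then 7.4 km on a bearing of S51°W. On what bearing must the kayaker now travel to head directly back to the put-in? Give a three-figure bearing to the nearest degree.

Leg 1 (092°, 1.8 km): east 1.8 sin 92° = 1.80, north 1.8 cos 92° = -0.06
Leg 2 (S5°E, 1.1 km): east 1.1 sin 175° = 0.10, north 1.1 cos 175° = -1.10
Leg 3 (N32°W, 5.6 km): east 5.6 sin 328° = -2.97, north 5.6 cos 328° = 4.75
Leg 4 (S51°W, 7.4 km): east 7.4 sin 231° = -5.75, north 7.4 cos 231° = -4.66
Net displacement: -6.82 east, -1.07 north. Direction back to start is (6.82, 1.07): bearing = atan2(6.82, 1.07) mod 360° = 81.12° ≈ 081°.

081°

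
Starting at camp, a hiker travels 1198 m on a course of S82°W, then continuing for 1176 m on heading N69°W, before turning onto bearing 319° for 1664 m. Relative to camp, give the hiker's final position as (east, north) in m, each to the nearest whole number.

Leg 1 (S82°W, 1198 m): east 1198 sin 262° = -1186.34, north 1198 cos 262° = -166.73
Leg 2 (N69°W, 1176 m): east 1176 sin 291° = -1097.89, north 1176 cos 291° = 421.44
Leg 3 (319°, 1664 m): east 1664 sin 319° = -1091.68, north 1664 cos 319° = 1255.84
Summing: -3375.91 m east, 1510.55 m north → (-3376, 1511).

(-3376, 1511)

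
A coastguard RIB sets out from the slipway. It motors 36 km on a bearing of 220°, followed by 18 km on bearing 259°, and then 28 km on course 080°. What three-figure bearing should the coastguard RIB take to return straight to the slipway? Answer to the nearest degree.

027°

Leg 1 (220°, 36 km): east 36 sin 220° = -23.14, north 36 cos 220° = -27.58
Leg 2 (259°, 18 km): east 18 sin 259° = -17.67, north 18 cos 259° = -3.43
Leg 3 (080°, 28 km): east 28 sin 80° = 27.57, north 28 cos 80° = 4.86
Net displacement: -13.24 east, -26.15 north. Direction back to start is (13.24, 26.15): bearing = atan2(13.24, 26.15) mod 360° = 26.84° ≈ 027°.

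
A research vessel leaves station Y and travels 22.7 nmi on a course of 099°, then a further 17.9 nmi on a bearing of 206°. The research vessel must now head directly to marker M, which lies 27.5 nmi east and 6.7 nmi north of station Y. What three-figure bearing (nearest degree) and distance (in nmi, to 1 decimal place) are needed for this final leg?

Leg 1 (099°, 22.7 nmi): east 22.7 sin 99° = 22.42, north 22.7 cos 99° = -3.55
Leg 2 (206°, 17.9 nmi): east 17.9 sin 206° = -7.85, north 17.9 cos 206° = -16.09
Current position: (14.57, -19.64). Target: (27.5, 6.7). Remaining: Δeast = 12.93, Δnorth = 26.34.
Bearing = atan2(12.93, 26.34) mod 360° = 26.14°; distance = √((12.93)² + (26.34)²) = 29.340 nmi.

026°, 29.3 nmi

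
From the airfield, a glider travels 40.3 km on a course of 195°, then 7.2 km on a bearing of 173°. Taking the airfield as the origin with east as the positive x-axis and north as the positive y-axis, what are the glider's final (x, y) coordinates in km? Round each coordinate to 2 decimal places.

Leg 1 (195°, 40.3 km): east 40.3 sin 195° = -10.43, north 40.3 cos 195° = -38.93
Leg 2 (173°, 7.2 km): east 7.2 sin 173° = 0.88, north 7.2 cos 173° = -7.15
Summing: -9.55 km east, -46.07 km north → (-9.55, -46.07).

(-9.55, -46.07)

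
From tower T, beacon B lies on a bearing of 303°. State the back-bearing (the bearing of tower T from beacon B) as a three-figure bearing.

Back-bearing = 303° − 180° = 123°.

123°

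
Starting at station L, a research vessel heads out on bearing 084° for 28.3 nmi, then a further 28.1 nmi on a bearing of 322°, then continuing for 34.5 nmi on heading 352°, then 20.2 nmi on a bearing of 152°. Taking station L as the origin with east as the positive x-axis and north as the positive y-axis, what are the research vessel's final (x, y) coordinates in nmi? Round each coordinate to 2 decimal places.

(15.53, 41.43)

Leg 1 (084°, 28.3 nmi): east 28.3 sin 84° = 28.14, north 28.3 cos 84° = 2.96
Leg 2 (322°, 28.1 nmi): east 28.1 sin 322° = -17.30, north 28.1 cos 322° = 22.14
Leg 3 (352°, 34.5 nmi): east 34.5 sin 352° = -4.80, north 34.5 cos 352° = 34.16
Leg 4 (152°, 20.2 nmi): east 20.2 sin 152° = 9.48, north 20.2 cos 152° = -17.84
Summing: 15.53 nmi east, 41.43 nmi north → (15.53, 41.43).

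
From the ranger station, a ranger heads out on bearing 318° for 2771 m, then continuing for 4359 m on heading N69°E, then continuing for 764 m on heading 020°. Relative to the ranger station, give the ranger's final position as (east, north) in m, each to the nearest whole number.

Leg 1 (318°, 2771 m): east 2771 sin 318° = -1854.16, north 2771 cos 318° = 2059.25
Leg 2 (N69°E, 4359 m): east 4359 sin 69° = 4069.48, north 4359 cos 69° = 1562.13
Leg 3 (020°, 764 m): east 764 sin 20° = 261.30, north 764 cos 20° = 717.93
Summing: 2476.62 m east, 4339.31 m north → (2477, 4339).

(2477, 4339)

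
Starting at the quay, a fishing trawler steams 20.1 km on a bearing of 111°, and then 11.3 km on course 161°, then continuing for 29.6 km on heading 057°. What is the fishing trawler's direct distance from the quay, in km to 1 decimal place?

47.3 km

Leg 1 (111°, 20.1 km): east 20.1 sin 111° = 18.76, north 20.1 cos 111° = -7.20
Leg 2 (161°, 11.3 km): east 11.3 sin 161° = 3.68, north 11.3 cos 161° = -10.68
Leg 3 (057°, 29.6 km): east 29.6 sin 57° = 24.82, north 29.6 cos 57° = 16.12
Net: 47.27 east, -1.77 north. Distance = √((47.27)² + (-1.77)²) = 47.302 km.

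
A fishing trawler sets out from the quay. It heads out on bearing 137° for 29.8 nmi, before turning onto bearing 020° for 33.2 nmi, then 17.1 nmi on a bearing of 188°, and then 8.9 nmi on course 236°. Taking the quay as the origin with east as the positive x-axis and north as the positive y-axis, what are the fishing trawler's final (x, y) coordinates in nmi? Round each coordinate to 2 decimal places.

Leg 1 (137°, 29.8 nmi): east 29.8 sin 137° = 20.32, north 29.8 cos 137° = -21.79
Leg 2 (020°, 33.2 nmi): east 33.2 sin 20° = 11.36, north 33.2 cos 20° = 31.20
Leg 3 (188°, 17.1 nmi): east 17.1 sin 188° = -2.38, north 17.1 cos 188° = -16.93
Leg 4 (236°, 8.9 nmi): east 8.9 sin 236° = -7.38, north 8.9 cos 236° = -4.98
Summing: 21.92 nmi east, -12.51 nmi north → (21.92, -12.51).

(21.92, -12.51)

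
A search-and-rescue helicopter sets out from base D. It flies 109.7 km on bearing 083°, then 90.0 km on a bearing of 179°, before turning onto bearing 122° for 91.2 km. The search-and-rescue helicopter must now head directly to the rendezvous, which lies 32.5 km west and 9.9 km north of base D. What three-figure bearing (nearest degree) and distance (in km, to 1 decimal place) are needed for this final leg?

301°, 258.3 km

Leg 1 (083°, 109.7 km): east 109.7 sin 83° = 108.88, north 109.7 cos 83° = 13.37
Leg 2 (179°, 90.0 km): east 90.0 sin 179° = 1.57, north 90.0 cos 179° = -89.99
Leg 3 (122°, 91.2 km): east 91.2 sin 122° = 77.34, north 91.2 cos 122° = -48.33
Current position: (187.80, -124.95). Target: (-32.5, 9.9). Remaining: Δeast = -220.30, Δnorth = 134.85.
Bearing = atan2(-220.30, 134.85) mod 360° = 301.47°; distance = √((-220.30)² + (134.85)²) = 258.289 km.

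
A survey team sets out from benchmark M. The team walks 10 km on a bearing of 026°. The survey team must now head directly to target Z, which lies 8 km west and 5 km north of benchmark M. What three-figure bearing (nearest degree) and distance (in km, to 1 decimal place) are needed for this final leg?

Leg 1 (026°, 10 km): east 10 sin 26° = 4.38, north 10 cos 26° = 8.99
Current position: (4.38, 8.99). Target: (-8, 5). Remaining: Δeast = -12.38, Δnorth = -3.99.
Bearing = atan2(-12.38, -3.99) mod 360° = 252.15°; distance = √((-12.38)² + (-3.99)²) = 13.010 km.

252°, 13.0 km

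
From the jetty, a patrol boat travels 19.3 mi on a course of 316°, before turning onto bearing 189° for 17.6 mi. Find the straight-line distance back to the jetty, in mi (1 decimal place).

16.5 mi

Leg 1 (316°, 19.3 mi): east 19.3 sin 316° = -13.41, north 19.3 cos 316° = 13.88
Leg 2 (189°, 17.6 mi): east 17.6 sin 189° = -2.75, north 17.6 cos 189° = -17.38
Net: -16.16 east, -3.50 north. Distance = √((-16.16)² + (-3.50)²) = 16.535 mi.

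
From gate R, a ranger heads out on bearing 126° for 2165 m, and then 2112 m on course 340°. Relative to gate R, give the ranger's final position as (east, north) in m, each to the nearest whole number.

Leg 1 (126°, 2165 m): east 2165 sin 126° = 1751.52, north 2165 cos 126° = -1272.56
Leg 2 (340°, 2112 m): east 2112 sin 340° = -722.35, north 2112 cos 340° = 1984.63
Summing: 1029.18 m east, 712.08 m north → (1029, 712).

(1029, 712)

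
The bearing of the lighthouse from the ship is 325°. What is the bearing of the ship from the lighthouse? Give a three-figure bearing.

Back-bearing = 325° − 180° = 145°.

145°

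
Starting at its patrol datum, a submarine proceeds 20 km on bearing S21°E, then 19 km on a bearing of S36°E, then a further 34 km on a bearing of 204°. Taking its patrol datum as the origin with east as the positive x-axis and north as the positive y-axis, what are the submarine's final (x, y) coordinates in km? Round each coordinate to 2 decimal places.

(4.51, -65.10)

Leg 1 (S21°E, 20 km): east 20 sin 159° = 7.17, north 20 cos 159° = -18.67
Leg 2 (S36°E, 19 km): east 19 sin 144° = 11.17, north 19 cos 144° = -15.37
Leg 3 (204°, 34 km): east 34 sin 204° = -13.83, north 34 cos 204° = -31.06
Summing: 4.51 km east, -65.10 km north → (4.51, -65.10).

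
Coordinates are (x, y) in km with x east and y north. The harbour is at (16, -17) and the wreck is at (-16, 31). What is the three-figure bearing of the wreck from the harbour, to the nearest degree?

Δeast = -16 − 16 = -32.00; Δnorth = 31 − -17 = 48.00.
Bearing = atan2(Δeast, Δnorth) mod 360° = 326.31° ≈ 326°.

326°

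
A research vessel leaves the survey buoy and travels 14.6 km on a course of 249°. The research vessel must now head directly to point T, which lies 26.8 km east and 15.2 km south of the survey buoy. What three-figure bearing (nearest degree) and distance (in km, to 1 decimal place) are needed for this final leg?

Leg 1 (249°, 14.6 km): east 14.6 sin 249° = -13.63, north 14.6 cos 249° = -5.23
Current position: (-13.63, -5.23). Target: (26.8, -15.2). Remaining: Δeast = 40.43, Δnorth = -9.97.
Bearing = atan2(40.43, -9.97) mod 360° = 103.85°; distance = √((40.43)² + (-9.97)²) = 41.641 km.

104°, 41.6 km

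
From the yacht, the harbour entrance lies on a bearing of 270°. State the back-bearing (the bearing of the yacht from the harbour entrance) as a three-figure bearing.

Back-bearing = 270° − 180° = 090°.

090°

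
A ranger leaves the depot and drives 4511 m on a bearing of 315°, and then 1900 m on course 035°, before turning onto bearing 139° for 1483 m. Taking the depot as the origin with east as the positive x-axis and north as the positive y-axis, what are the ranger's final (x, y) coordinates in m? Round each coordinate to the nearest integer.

(-1127, 3627)

Leg 1 (315°, 4511 m): east 4511 sin 315° = -3189.76, north 4511 cos 315° = 3189.76
Leg 2 (035°, 1900 m): east 1900 sin 35° = 1089.80, north 1900 cos 35° = 1556.39
Leg 3 (139°, 1483 m): east 1483 sin 139° = 972.94, north 1483 cos 139° = -1119.23
Summing: -1127.03 m east, 3626.91 m north → (-1127, 3627).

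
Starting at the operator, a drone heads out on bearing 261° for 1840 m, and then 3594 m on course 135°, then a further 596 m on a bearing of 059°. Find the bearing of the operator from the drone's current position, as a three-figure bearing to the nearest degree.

334°

Leg 1 (261°, 1840 m): east 1840 sin 261° = -1817.35, north 1840 cos 261° = -287.84
Leg 2 (135°, 3594 m): east 3594 sin 135° = 2541.34, north 3594 cos 135° = -2541.34
Leg 3 (059°, 596 m): east 596 sin 59° = 510.87, north 596 cos 59° = 306.96
Net displacement: 1234.87 east, -2522.22 north. Direction back to start is (-1234.87, 2522.22): bearing = atan2(-1234.87, 2522.22) mod 360° = 333.91° ≈ 334°.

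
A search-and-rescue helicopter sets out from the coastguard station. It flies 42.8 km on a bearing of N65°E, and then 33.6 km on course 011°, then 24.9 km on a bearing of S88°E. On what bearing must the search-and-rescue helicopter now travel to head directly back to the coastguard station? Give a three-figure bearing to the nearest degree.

Leg 1 (N65°E, 42.8 km): east 42.8 sin 65° = 38.79, north 42.8 cos 65° = 18.09
Leg 2 (011°, 33.6 km): east 33.6 sin 11° = 6.41, north 33.6 cos 11° = 32.98
Leg 3 (S88°E, 24.9 km): east 24.9 sin 92° = 24.88, north 24.9 cos 92° = -0.87
Net displacement: 70.09 east, 50.20 north. Direction back to start is (-70.09, -50.20): bearing = atan2(-70.09, -50.20) mod 360° = 234.39° ≈ 234°.

234°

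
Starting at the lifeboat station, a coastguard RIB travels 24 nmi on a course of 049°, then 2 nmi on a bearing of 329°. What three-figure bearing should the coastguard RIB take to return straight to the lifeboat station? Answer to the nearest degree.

Leg 1 (049°, 24 nmi): east 24 sin 49° = 18.11, north 24 cos 49° = 15.75
Leg 2 (329°, 2 nmi): east 2 sin 329° = -1.03, north 2 cos 329° = 1.71
Net displacement: 17.08 east, 17.46 north. Direction back to start is (-17.08, -17.46): bearing = atan2(-17.08, -17.46) mod 360° = 224.38° ≈ 224°.

224°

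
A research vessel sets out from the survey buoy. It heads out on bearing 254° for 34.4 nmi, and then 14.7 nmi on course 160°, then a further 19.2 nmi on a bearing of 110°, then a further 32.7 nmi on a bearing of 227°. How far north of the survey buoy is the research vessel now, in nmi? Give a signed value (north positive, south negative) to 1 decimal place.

Leg 1 (254°, 34.4 nmi): east 34.4 sin 254° = -33.07, north 34.4 cos 254° = -9.48
Leg 2 (160°, 14.7 nmi): east 14.7 sin 160° = 5.03, north 14.7 cos 160° = -13.81
Leg 3 (110°, 19.2 nmi): east 19.2 sin 110° = 18.04, north 19.2 cos 110° = -6.57
Leg 4 (227°, 32.7 nmi): east 32.7 sin 227° = -23.92, north 32.7 cos 227° = -22.30
Net north component: -52.16 nmi.

-52.2 nmi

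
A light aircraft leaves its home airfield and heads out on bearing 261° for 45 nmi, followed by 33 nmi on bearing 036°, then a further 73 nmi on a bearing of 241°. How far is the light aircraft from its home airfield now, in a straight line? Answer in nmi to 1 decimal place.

Leg 1 (261°, 45 nmi): east 45 sin 261° = -44.45, north 45 cos 261° = -7.04
Leg 2 (036°, 33 nmi): east 33 sin 36° = 19.40, north 33 cos 36° = 26.70
Leg 3 (241°, 73 nmi): east 73 sin 241° = -63.85, north 73 cos 241° = -35.39
Net: -88.90 east, -15.73 north. Distance = √((-88.90)² + (-15.73)²) = 90.278 nmi.

90.3 nmi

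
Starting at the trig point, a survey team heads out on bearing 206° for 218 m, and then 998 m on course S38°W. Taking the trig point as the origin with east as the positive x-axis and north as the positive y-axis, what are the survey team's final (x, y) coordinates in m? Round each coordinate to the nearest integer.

(-710, -982)

Leg 1 (206°, 218 m): east 218 sin 206° = -95.56, north 218 cos 206° = -195.94
Leg 2 (S38°W, 998 m): east 998 sin 218° = -614.43, north 998 cos 218° = -786.43
Summing: -710.00 m east, -982.37 m north → (-710, -982).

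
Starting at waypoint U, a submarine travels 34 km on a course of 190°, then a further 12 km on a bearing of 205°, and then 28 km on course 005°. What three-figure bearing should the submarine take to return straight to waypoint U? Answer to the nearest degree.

Leg 1 (190°, 34 km): east 34 sin 190° = -5.90, north 34 cos 190° = -33.48
Leg 2 (205°, 12 km): east 12 sin 205° = -5.07, north 12 cos 205° = -10.88
Leg 3 (005°, 28 km): east 28 sin 5° = 2.44, north 28 cos 5° = 27.89
Net displacement: -8.54 east, -16.47 north. Direction back to start is (8.54, 16.47): bearing = atan2(8.54, 16.47) mod 360° = 27.40° ≈ 027°.

027°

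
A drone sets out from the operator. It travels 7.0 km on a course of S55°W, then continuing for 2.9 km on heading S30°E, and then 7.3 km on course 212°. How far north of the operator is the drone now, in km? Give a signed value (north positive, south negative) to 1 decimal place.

Leg 1 (S55°W, 7.0 km): east 7.0 sin 235° = -5.73, north 7.0 cos 235° = -4.02
Leg 2 (S30°E, 2.9 km): east 2.9 sin 150° = 1.45, north 2.9 cos 150° = -2.51
Leg 3 (212°, 7.3 km): east 7.3 sin 212° = -3.87, north 7.3 cos 212° = -6.19
Net north component: -12.72 km.

-12.7 km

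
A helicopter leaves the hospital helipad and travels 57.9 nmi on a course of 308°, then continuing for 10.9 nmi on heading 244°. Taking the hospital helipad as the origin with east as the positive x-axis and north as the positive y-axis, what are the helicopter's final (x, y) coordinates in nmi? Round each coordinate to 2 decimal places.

(-55.42, 30.87)

Leg 1 (308°, 57.9 nmi): east 57.9 sin 308° = -45.63, north 57.9 cos 308° = 35.65
Leg 2 (244°, 10.9 nmi): east 10.9 sin 244° = -9.80, north 10.9 cos 244° = -4.78
Summing: -55.42 nmi east, 30.87 nmi north → (-55.42, 30.87).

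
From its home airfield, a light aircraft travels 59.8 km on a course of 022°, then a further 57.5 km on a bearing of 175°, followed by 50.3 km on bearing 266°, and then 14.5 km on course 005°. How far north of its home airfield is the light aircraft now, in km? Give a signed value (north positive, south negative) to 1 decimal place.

9.1 km

Leg 1 (022°, 59.8 km): east 59.8 sin 22° = 22.40, north 59.8 cos 22° = 55.45
Leg 2 (175°, 57.5 km): east 57.5 sin 175° = 5.01, north 57.5 cos 175° = -57.28
Leg 3 (266°, 50.3 km): east 50.3 sin 266° = -50.18, north 50.3 cos 266° = -3.51
Leg 4 (005°, 14.5 km): east 14.5 sin 5° = 1.26, north 14.5 cos 5° = 14.44
Net north component: 9.10 km.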